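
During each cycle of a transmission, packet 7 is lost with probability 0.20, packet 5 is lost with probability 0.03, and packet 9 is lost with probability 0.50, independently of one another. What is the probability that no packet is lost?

0.388

P(none) = (1 − 0.20) × (1 − 0.03) × (1 − 0.50) = 0.80 × 0.97 × 0.50 = 0.388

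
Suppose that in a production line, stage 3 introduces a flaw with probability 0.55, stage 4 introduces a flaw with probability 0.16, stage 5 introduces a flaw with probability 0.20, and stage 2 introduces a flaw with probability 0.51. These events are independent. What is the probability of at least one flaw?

0.851824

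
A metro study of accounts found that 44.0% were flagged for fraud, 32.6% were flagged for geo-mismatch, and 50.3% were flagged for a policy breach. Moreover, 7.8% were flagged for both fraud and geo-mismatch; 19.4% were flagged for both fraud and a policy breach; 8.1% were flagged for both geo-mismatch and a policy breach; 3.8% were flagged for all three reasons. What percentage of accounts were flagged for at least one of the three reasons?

95.4%

By inclusion–exclusion:
P(at least one) = 44.0 + 32.6 + 50.3 − 7.8 − 19.4 − 8.1 + 3.8 = 95.4%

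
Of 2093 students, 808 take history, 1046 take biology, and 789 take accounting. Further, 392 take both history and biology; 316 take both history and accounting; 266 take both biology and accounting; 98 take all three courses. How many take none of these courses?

Apply inclusion-exclusion:
|at least one| = 808 + 1046 + 789 − 392 − 316 − 266 + 98 = 1767
None: 2093 − 1767 = 326

326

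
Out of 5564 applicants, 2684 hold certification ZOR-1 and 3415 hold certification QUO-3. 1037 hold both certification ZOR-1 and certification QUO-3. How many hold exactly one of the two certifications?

4025

Using the inclusion–exclusion count for exactly one event:
|exactly one| = 2684 + 3415 − 2·1037 = 4025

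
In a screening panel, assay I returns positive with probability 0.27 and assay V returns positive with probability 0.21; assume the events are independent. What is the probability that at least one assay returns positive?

P(none) = (1 − 0.27) × (1 − 0.21) = 0.73 × 0.79 = 0.5767
P(at least one) = 1 − 0.5767 = 0.4233

0.4233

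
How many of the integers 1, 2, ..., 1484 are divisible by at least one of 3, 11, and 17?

floor(1484/3) + floor(1484/11) + floor(1484/17) − floor(1484/33) − floor(1484/51) − floor(1484/187) + floor(1484/561) = 494 + 134 + 87 − 44 − 29 − 7 + 2 = 637

637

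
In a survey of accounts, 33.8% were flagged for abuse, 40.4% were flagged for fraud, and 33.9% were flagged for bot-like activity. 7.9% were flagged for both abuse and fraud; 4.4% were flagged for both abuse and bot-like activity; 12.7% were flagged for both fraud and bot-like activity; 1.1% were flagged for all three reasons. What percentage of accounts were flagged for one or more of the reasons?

84.2%

By inclusion-exclusion,
P(≥1) = 33.8 + 40.4 + 33.9 − 7.9 − 4.4 − 12.7 + 1.1 = 84.2%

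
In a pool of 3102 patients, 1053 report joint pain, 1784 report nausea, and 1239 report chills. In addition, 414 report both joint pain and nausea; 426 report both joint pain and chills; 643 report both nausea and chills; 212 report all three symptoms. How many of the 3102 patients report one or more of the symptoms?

Using inclusion–exclusion:
|at least one| = 1053 + 1784 + 1239 − 414 − 426 − 643 + 212 = 2805

2805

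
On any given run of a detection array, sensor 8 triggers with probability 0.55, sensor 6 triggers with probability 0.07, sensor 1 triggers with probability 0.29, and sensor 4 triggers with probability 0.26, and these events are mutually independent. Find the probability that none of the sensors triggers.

0.2198799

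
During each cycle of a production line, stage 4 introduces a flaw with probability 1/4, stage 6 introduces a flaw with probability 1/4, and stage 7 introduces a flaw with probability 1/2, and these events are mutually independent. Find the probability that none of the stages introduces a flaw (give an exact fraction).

9/32

P(none) = (1 − 1/4) × (1 − 1/4) × (1 − 1/2) = 3/4 × 3/4 × 1/2 = 9/32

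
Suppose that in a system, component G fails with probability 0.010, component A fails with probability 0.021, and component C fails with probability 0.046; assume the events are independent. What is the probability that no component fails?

P(none) = (1 − 0.010) × (1 − 0.021) × (1 − 0.046) = 0.990 × 0.979 × 0.954 = 0.92462634

0.92462634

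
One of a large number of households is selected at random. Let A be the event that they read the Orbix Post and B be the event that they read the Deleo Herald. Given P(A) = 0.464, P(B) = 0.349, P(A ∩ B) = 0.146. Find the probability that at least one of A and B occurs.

0.667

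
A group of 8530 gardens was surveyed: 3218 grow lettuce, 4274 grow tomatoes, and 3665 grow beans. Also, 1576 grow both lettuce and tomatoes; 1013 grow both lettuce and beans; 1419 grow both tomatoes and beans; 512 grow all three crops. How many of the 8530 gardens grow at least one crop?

7661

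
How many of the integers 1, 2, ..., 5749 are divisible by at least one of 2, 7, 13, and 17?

By inclusion–exclusion:
2874 + 821 + 442 + 338 − 410 − 221 − 169 − 63 − 48 − 26 + 31 + 24 + 13 + 3 − 1 = 3608

3608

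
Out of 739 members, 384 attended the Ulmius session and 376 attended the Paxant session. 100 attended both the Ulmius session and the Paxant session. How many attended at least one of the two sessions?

660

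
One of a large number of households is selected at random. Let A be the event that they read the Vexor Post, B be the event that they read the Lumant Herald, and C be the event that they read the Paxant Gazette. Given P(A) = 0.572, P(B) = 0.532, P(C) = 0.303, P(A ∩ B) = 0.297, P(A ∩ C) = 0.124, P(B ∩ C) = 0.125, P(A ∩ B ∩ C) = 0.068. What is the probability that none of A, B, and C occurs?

Inclusion–exclusion gives
P(A ∪ B ∪ C) = 0.572 + 0.532 + 0.303 − 0.297 − 0.124 − 0.125 + 0.068 = 0.929
P(none) = 1 − 0.929 = 0.071

0.071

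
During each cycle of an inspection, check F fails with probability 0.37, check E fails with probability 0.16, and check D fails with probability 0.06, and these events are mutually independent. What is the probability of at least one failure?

0.502552

Independence gives P(none) = ∏(1 − pᵢ).
P(none) = (1 − 0.37) × (1 − 0.16) × (1 − 0.06) = 0.63 × 0.84 × 0.94 = 0.497448
P(at least one) = 1 − 0.497448 = 0.502552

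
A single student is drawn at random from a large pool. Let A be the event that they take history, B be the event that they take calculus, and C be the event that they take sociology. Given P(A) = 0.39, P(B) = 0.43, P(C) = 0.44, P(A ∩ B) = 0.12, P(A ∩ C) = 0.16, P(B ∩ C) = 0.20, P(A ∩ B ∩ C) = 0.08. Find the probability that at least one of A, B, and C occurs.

Using inclusion–exclusion:
P(A ∪ B ∪ C) = 0.39 + 0.43 + 0.44 − 0.12 − 0.16 − 0.20 + 0.08 = 0.86

0.86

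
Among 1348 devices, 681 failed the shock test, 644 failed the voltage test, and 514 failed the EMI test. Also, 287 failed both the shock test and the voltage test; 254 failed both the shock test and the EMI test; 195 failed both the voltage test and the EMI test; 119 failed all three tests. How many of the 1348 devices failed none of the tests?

126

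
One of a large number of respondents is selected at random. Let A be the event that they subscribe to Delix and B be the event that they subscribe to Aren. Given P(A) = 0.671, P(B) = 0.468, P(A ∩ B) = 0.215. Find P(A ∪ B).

0.924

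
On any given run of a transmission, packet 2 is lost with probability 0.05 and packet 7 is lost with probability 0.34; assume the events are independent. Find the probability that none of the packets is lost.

P(none) = (1 − 0.05) × (1 − 0.34) = 0.95 × 0.66 = 0.627

0.627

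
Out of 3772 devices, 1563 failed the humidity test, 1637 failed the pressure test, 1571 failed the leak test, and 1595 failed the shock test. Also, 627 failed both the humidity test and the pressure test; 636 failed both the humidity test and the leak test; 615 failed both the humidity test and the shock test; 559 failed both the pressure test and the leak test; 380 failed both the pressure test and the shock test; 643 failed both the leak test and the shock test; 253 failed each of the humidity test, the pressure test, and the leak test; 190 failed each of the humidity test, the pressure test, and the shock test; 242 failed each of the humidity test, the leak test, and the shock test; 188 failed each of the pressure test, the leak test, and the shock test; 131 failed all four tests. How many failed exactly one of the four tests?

1541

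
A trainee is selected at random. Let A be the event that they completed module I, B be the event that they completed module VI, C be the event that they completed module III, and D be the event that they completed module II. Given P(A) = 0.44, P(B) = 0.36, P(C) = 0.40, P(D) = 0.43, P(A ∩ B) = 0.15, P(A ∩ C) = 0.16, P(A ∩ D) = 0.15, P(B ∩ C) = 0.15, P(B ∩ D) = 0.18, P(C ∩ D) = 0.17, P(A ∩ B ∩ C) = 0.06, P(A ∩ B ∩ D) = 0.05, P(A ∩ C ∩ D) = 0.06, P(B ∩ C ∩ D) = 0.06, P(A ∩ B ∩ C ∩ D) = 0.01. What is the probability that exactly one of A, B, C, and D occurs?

0.36

P(exactly one) = 0.44 + 0.36 + 0.40 + 0.43 − 2·0.15 − 2·0.16 − 2·0.15 − 2·0.15 − 2·0.18 − 2·0.17 + 3·0.06 + 3·0.05 + 3·0.06 + 3·0.06 − 4·0.01 = 0.36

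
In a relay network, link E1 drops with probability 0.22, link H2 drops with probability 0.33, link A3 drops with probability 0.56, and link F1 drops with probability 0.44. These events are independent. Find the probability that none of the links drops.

0.12876864

Independence gives P(none) = ∏(1 − pᵢ).
P(none) = (1 − 0.22) × (1 − 0.33) × (1 − 0.56) × (1 − 0.44) = 0.78 × 0.67 × 0.44 × 0.56 = 0.12876864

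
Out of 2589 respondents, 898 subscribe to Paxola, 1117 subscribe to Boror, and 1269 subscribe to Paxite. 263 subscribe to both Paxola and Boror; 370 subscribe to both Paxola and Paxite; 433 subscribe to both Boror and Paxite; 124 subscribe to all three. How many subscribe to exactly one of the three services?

N(exactly one) = 898 + 1117 + 1269 − 2·263 − 2·370 − 2·433 + 3·124 = 1524

1524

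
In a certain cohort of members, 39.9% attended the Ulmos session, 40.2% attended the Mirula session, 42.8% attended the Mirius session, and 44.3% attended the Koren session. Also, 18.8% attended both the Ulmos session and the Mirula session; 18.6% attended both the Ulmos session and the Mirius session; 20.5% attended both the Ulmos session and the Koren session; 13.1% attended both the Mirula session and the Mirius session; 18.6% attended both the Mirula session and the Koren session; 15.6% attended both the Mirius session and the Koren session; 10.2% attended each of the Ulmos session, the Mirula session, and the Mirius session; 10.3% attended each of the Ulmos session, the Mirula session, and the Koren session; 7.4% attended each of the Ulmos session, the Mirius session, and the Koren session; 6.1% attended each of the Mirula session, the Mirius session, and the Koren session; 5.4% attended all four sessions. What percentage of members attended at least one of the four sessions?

Inclusion–exclusion gives
P(≥1) = 39.9 + 40.2 + 42.8 + 44.3 − 18.8 − 18.6 − 20.5 − 13.1 − 18.6 − 15.6 + 10.2 + 10.3 + 7.4 + 6.1 − 5.4 = 90.6%

90.6%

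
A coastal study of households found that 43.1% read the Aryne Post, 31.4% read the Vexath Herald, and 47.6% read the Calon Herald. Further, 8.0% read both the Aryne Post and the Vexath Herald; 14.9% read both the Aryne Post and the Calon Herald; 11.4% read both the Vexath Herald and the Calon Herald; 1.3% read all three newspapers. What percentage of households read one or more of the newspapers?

P(union) = 43.1 + 31.4 + 47.6 − 8.0 − 14.9 − 11.4 + 1.3 = 89.1%

89.1%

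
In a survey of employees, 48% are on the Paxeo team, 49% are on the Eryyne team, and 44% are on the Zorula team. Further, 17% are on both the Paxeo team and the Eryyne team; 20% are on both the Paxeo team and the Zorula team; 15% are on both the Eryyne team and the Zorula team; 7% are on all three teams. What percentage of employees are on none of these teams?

4%

P(union) = 48 + 49 + 44 − 17 − 20 − 15 + 7 = 96%
P(none) = 100% − 96% = 4%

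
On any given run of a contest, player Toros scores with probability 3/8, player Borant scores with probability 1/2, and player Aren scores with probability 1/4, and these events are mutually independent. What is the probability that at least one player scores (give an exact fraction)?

49/64

P(none) = (1 − 3/8) × (1 − 1/2) × (1 − 1/4) = 5/8 × 1/2 × 3/4 = 15/64
P(at least one) = 1 − 15/64 = 49/64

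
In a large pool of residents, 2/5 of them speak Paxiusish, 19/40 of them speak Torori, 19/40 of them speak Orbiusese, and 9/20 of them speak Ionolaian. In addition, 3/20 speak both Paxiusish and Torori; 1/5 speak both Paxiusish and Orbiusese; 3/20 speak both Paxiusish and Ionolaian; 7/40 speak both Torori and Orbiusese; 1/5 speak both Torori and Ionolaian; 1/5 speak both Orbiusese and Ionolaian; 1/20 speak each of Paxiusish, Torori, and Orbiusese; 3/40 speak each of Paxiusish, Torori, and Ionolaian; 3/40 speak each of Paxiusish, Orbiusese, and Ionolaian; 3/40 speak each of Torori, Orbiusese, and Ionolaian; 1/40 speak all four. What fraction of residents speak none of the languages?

1/40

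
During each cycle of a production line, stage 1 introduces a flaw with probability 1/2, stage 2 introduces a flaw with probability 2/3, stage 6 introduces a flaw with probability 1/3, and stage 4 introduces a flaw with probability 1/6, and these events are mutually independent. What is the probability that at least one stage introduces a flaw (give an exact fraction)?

P(none) = (1 − 1/2) × (1 − 2/3) × (1 − 1/3) × (1 − 1/6) = 1/2 × 1/3 × 2/3 × 5/6 = 5/54
P(at least one) = 1 − 5/54 = 49/54

49/54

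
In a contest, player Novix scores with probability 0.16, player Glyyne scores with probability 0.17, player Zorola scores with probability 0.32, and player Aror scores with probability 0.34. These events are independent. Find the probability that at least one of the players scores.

Independence gives P(none) = ∏(1 − pᵢ).
P(none) = (1 − 0.16) × (1 − 0.17) × (1 − 0.32) × (1 − 0.34) = 0.84 × 0.83 × 0.68 × 0.66 = 0.31290336
P(at least one) = 1 − 0.31290336 = 0.68709664

0.68709664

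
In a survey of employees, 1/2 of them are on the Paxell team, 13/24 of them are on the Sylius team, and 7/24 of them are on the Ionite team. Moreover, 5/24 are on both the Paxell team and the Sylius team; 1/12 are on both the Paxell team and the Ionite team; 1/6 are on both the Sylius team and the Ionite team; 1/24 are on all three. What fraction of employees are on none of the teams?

1/12

P(union) = 1/2 + 13/24 + 7/24 − 5/24 − 1/12 − 1/6 + 1/24 = 11/12
P(none) = 1 − 11/12 = 1/12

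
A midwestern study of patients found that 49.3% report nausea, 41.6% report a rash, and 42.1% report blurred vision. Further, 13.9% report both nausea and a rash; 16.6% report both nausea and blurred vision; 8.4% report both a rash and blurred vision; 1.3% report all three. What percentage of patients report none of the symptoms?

4.6%

By inclusion-exclusion,
P(≥1) = 49.3 + 41.6 + 42.1 − 13.9 − 16.6 − 8.4 + 1.3 = 95.4%
P(none) = 100% − 95.4% = 4.6%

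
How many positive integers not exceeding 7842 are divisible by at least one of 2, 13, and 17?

4436

Inclusion–exclusion gives
floor(7842/2) + floor(7842/13) + floor(7842/17) − floor(7842/26) − floor(7842/34) − floor(7842/221) + floor(7842/442) = 3921 + 603 + 461 − 301 − 230 − 35 + 17 = 4436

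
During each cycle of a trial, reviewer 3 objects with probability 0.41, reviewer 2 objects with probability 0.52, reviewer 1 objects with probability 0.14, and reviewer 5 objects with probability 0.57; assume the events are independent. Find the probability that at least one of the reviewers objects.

P(none) = (1 − 0.41) × (1 − 0.52) × (1 − 0.14) × (1 − 0.57) = 0.59 × 0.48 × 0.86 × 0.43 = 0.10472736
P(at least one) = 1 − 0.10472736 = 0.89527264

0.89527264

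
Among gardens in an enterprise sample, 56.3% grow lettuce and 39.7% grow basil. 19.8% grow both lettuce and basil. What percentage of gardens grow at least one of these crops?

76.2%

Apply inclusion-exclusion:
P(union) = 56.3 + 39.7 − 19.8 = 76.2%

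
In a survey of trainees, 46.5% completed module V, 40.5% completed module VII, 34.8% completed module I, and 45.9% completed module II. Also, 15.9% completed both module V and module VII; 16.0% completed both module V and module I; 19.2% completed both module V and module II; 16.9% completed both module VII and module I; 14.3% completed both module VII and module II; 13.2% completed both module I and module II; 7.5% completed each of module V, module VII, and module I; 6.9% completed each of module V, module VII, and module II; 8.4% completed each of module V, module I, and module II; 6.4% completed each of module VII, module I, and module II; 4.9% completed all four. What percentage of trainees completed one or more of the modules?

96.5%

P(≥1) = 46.5 + 40.5 + 34.8 + 45.9 − 15.9 − 16.0 − 19.2 − 16.9 − 14.3 − 13.2 + 7.5 + 6.9 + 8.4 + 6.4 − 4.9 = 96.5%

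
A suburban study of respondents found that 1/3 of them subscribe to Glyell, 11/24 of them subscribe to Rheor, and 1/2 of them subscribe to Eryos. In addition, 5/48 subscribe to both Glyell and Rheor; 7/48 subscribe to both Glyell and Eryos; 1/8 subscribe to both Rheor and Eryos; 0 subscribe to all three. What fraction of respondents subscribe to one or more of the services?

11/12

P(≥1) = 1/3 + 11/24 + 1/2 − 5/48 − 7/48 − 1/8 + 0 = 11/12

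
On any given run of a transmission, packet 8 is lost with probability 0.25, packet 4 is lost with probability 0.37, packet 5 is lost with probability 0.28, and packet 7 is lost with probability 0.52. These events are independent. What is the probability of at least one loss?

Since the events are independent, P(none) is the product of the individual non-occurrence probabilities.
P(none) = (1 − 0.25) × (1 − 0.37) × (1 − 0.28) × (1 − 0.52) = 0.75 × 0.63 × 0.72 × 0.48 = 0.163296
P(at least one) = 1 − 0.163296 = 0.836704

0.836704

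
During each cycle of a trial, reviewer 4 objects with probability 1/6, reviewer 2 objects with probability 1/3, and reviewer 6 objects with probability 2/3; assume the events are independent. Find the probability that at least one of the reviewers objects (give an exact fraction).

Since the events are independent, P(none) is the product of the individual non-occurrence probabilities.
P(none) = (1 − 1/6) × (1 − 1/3) × (1 − 2/3) = 5/6 × 2/3 × 1/3 = 5/27
P(at least one) = 1 − 5/27 = 22/27

22/27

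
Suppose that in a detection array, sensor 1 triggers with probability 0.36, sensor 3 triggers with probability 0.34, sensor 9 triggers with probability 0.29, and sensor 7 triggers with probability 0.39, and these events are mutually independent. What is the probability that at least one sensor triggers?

0.81705856

P(none) = (1 − 0.36) × (1 − 0.34) × (1 − 0.29) × (1 − 0.39) = 0.64 × 0.66 × 0.71 × 0.61 = 0.18294144
P(at least one) = 1 − 0.18294144 = 0.81705856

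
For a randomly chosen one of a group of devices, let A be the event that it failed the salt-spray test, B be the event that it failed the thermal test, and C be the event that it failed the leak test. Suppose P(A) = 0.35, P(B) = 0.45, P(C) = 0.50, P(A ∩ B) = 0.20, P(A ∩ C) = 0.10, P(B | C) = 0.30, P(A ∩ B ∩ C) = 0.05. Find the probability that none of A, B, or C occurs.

0.10

P(B ∩ C) = P(C)·P(B|C) = 0.50 × 0.30 = 0.15
P(A ∪ B ∪ C) = 0.35 + 0.45 + 0.50 − 0.20 − 0.10 − 0.15 + 0.05 = 0.90
P(none) = 1 − 0.90 = 0.10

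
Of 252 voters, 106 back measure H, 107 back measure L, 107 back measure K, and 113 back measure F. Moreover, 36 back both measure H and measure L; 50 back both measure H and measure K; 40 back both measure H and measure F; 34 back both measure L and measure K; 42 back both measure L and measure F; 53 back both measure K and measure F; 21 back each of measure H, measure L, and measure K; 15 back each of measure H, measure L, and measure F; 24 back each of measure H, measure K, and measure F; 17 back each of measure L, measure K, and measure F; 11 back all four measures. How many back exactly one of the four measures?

110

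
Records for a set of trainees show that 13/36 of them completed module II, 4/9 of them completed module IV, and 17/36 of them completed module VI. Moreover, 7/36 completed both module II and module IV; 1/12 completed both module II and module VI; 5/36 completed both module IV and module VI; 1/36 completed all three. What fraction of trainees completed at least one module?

8/9

Using inclusion–exclusion:
P(≥1) = 13/36 + 4/9 + 17/36 − 7/36 − 1/12 − 5/36 + 1/36 = 8/9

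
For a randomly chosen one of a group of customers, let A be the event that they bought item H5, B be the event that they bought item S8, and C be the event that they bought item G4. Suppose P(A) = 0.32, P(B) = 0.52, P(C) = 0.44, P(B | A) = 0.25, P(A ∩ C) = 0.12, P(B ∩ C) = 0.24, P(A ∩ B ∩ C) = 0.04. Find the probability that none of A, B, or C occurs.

P(A ∩ B) = P(A)·P(B|A) = 0.32 × 0.25 = 0.08
Apply inclusion-exclusion:
P(A ∪ B ∪ C) = 0.32 + 0.52 + 0.44 − 0.08 − 0.12 − 0.24 + 0.04 = 0.88
P(none) = 1 − 0.88 = 0.12

0.12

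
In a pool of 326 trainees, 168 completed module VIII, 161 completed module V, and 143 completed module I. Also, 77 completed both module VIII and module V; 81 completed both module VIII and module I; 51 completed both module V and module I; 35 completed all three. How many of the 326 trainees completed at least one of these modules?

Using inclusion–exclusion:
|union| = 168 + 161 + 143 − 77 − 81 − 51 + 35 = 298

298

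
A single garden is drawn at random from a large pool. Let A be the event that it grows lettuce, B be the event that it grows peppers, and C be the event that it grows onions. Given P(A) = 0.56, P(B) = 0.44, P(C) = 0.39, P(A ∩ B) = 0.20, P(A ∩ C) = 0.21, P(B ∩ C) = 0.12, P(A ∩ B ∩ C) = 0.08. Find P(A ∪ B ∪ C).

0.94

Inclusion–exclusion gives
P(A ∪ B ∪ C) = 0.56 + 0.44 + 0.39 − 0.20 − 0.21 − 0.12 + 0.08 = 0.94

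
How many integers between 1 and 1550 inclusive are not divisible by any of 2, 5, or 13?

572

By inclusion-exclusion,
775 + 310 + 119 − 155 − 59 − 23 + 11 = 978
1550 − 978 = 572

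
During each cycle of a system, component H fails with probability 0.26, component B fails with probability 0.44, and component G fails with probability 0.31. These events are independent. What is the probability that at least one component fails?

Since the events are independent, P(none) is the product of the individual non-occurrence probabilities.
P(none) = (1 − 0.26) × (1 − 0.44) × (1 − 0.31) = 0.74 × 0.56 × 0.69 = 0.285936
P(at least one) = 1 − 0.285936 = 0.714064

0.714064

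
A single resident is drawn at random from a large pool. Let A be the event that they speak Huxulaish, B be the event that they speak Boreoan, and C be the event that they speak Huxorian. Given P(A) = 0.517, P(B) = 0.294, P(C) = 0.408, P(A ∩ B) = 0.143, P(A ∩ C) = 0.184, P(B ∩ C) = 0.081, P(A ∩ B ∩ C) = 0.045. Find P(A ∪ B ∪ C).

P(A ∪ B ∪ C) = 0.517 + 0.294 + 0.408 − 0.143 − 0.184 − 0.081 + 0.045 = 0.856

0.856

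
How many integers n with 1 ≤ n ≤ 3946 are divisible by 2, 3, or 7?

1973 + 1315 + 563 − 657 − 281 − 187 + 93 = 2819

2819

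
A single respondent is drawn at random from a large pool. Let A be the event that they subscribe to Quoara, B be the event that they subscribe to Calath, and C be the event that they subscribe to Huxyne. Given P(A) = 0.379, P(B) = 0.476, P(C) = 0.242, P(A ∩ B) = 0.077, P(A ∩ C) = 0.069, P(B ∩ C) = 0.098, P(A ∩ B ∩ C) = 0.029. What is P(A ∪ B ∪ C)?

0.882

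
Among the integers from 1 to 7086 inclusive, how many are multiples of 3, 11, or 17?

floor(7086/3) + floor(7086/11) + floor(7086/17) − floor(7086/33) − floor(7086/51) − floor(7086/187) + floor(7086/561) = 2362 + 644 + 416 − 214 − 138 − 37 + 12 = 3045

3045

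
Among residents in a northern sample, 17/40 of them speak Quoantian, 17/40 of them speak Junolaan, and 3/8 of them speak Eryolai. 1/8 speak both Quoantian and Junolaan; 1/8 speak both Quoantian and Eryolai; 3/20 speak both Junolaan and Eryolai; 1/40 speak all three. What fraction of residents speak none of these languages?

3/20

P(at least one) = 17/40 + 17/40 + 3/8 − 1/8 − 1/8 − 3/20 + 1/40 = 17/20
P(none) = 1 − 17/20 = 3/20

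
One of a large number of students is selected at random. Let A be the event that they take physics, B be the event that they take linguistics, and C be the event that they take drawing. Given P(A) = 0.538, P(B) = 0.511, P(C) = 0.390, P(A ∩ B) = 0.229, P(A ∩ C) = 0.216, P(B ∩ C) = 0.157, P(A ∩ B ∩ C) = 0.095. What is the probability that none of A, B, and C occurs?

0.068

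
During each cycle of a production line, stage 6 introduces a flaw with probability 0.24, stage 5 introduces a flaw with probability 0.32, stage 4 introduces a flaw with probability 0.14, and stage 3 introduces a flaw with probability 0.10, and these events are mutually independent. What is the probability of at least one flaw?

P(none) = (1 − 0.24) × (1 − 0.32) × (1 − 0.14) × (1 − 0.10) = 0.76 × 0.68 × 0.86 × 0.90 = 0.4000032
P(at least one) = 1 − 0.4000032 = 0.5999968

0.5999968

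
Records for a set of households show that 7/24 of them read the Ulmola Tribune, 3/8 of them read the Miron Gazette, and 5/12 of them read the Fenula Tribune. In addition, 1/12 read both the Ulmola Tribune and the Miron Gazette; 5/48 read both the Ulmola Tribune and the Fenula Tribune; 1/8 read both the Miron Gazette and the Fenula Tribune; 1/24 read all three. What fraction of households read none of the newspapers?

Using inclusion–exclusion:
P(at least one) = 7/24 + 3/8 + 5/12 − 1/12 − 5/48 − 1/8 + 1/24 = 13/16
P(none) = 1 − 13/16 = 3/16

3/16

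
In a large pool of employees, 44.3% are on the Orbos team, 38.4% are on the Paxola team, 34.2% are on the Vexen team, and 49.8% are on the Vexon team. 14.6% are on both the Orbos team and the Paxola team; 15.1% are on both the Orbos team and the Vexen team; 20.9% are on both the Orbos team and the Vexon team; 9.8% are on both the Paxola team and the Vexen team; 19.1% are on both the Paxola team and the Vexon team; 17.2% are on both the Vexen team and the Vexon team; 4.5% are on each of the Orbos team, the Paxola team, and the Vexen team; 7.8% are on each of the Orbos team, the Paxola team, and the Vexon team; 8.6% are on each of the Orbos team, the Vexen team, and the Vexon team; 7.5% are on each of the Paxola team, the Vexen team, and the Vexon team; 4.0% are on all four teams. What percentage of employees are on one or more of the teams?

94.4%

By inclusion-exclusion,
P(at least one) = 44.3 + 38.4 + 34.2 + 49.8 − 14.6 − 15.1 − 20.9 − 9.8 − 19.1 − 17.2 + 4.5 + 7.8 + 8.6 + 7.5 − 4.0 = 94.4%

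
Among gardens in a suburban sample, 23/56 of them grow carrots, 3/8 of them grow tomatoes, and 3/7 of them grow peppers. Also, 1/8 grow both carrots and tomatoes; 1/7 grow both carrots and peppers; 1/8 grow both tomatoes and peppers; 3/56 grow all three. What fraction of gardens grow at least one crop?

7/8

Apply inclusion-exclusion:
P(at least one) = 23/56 + 3/8 + 3/7 − 1/8 − 1/7 − 1/8 + 3/56 = 7/8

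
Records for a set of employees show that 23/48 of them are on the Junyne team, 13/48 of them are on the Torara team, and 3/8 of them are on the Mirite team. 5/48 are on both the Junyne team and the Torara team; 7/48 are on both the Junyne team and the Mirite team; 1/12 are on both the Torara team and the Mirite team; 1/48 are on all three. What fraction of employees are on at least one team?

13/16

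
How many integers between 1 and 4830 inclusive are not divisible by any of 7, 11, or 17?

3541

floor(4830/7) + floor(4830/11) + floor(4830/17) − floor(4830/77) − floor(4830/119) − floor(4830/187) + floor(4830/1309) = 690 + 439 + 284 − 62 − 40 − 25 + 3 = 1289
4830 − 1289 = 3541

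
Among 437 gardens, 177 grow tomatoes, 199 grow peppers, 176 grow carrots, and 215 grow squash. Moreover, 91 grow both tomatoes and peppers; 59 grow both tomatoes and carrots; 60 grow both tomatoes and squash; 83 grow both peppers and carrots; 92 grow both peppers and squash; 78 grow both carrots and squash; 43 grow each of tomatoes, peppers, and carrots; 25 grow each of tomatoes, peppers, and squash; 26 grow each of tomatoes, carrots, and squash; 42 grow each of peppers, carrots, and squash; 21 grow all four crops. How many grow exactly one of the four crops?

165

By inclusion–exclusion (exactly-one form):
|exactly one| = 177 + 199 + 176 + 215 − 2·91 − 2·59 − 2·60 − 2·83 − 2·92 − 2·78 + 3·43 + 3·25 + 3·26 + 3·42 − 4·21 = 165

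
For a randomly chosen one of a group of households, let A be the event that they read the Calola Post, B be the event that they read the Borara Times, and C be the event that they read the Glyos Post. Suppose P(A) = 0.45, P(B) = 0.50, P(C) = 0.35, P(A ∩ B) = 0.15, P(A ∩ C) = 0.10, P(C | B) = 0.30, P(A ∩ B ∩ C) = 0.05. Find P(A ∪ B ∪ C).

P(B ∩ C) = P(B)·P(C|B) = 0.50 × 0.30 = 0.15
Inclusion–exclusion gives
P(A ∪ B ∪ C) = 0.45 + 0.50 + 0.35 − 0.15 − 0.10 − 0.15 + 0.05 = 0.95

0.95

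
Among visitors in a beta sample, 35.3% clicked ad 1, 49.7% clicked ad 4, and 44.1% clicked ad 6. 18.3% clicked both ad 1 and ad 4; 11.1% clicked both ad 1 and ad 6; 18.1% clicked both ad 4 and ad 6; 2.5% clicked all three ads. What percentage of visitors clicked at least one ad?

Apply inclusion-exclusion:
P(union) = 35.3 + 49.7 + 44.1 − 18.3 − 11.1 − 18.1 + 2.5 = 84.1%

84.1%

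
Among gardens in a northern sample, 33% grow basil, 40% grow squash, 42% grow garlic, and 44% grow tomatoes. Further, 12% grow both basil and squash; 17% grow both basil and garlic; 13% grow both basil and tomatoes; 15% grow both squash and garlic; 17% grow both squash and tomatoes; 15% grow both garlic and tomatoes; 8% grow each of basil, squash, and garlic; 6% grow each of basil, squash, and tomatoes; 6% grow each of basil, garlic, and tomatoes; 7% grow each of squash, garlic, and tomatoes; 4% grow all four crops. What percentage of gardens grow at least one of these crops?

93%

P(at least one) = 33 + 40 + 42 + 44 − 12 − 17 − 13 − 15 − 17 − 15 + 8 + 6 + 6 + 7 − 4 = 93%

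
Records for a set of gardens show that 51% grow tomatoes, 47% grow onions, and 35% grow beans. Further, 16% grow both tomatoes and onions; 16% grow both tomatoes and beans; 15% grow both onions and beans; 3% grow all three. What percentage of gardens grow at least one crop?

89%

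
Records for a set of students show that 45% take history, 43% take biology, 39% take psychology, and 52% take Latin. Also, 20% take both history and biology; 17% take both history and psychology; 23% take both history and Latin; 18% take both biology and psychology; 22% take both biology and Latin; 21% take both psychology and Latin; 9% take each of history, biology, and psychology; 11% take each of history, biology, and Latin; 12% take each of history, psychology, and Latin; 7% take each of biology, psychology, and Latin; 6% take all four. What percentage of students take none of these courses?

9%

Apply inclusion-exclusion:
P(union) = 45 + 43 + 39 + 52 − 20 − 17 − 23 − 18 − 22 − 21 + 9 + 11 + 12 + 7 − 6 = 91%
P(none) = 100% − 91% = 9%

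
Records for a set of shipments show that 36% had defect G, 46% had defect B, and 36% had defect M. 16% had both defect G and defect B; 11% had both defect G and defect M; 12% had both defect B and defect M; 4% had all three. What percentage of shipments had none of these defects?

P(at least one) = 36 + 46 + 36 − 16 − 11 − 12 + 4 = 83%
P(none) = 100% − 83% = 17%

17%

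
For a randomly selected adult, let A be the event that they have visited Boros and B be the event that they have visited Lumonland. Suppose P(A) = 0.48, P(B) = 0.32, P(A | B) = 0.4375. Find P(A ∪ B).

P(A ∩ B) = P(B)·P(A|B) = 0.32 × 0.4375 = 0.14
Apply inclusion-exclusion:
P(A ∪ B) = 0.48 + 0.32 − 0.14 = 0.66

0.66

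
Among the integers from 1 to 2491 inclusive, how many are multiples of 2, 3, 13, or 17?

⌊2491/2⌋ + ⌊2491/3⌋ + ⌊2491/13⌋ + ⌊2491/17⌋ − ⌊2491/6⌋ − ⌊2491/26⌋ − ⌊2491/34⌋ − ⌊2491/39⌋ − ⌊2491/51⌋ − ⌊2491/221⌋ + ⌊2491/78⌋ + ⌊2491/102⌋ + ⌊2491/442⌋ + ⌊2491/663⌋ − ⌊2491/1326⌋ = 1245 + 830 + 191 + 146 − 415 − 95 − 73 − 63 − 48 − 11 + 31 + 24 + 5 + 3 − 1 = 1769

1769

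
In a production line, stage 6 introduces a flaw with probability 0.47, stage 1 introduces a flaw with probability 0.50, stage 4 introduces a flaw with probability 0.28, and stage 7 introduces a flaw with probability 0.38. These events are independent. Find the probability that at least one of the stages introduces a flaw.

0.881704

Independence gives P(none) = ∏(1 − pᵢ).
P(none) = (1 − 0.47) × (1 − 0.50) × (1 − 0.28) × (1 − 0.38) = 0.53 × 0.50 × 0.72 × 0.62 = 0.118296
P(at least one) = 1 − 0.118296 = 0.881704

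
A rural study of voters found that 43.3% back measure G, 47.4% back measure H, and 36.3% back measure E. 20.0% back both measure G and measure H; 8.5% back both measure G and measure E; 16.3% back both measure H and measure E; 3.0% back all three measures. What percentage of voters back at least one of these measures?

85.2%

By inclusion-exclusion,
P(≥1) = 43.3 + 47.4 + 36.3 − 20.0 − 8.5 − 16.3 + 3.0 = 85.2%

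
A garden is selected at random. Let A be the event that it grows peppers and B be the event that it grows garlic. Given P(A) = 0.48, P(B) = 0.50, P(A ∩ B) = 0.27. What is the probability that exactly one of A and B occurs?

By inclusion–exclusion (exactly-one form):
P(exactly one) = 0.48 + 0.50 − 2·0.27 = 0.44

0.44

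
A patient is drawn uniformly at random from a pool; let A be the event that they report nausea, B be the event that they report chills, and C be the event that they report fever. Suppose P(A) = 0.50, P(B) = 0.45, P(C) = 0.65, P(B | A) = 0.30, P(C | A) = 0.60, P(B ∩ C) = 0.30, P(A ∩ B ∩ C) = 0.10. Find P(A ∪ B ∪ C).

P(A ∩ B) = P(A)·P(B|A) = 0.50 × 0.30 = 0.15
P(A ∩ C) = P(A)·P(C|A) = 0.50 × 0.60 = 0.30
P(A ∪ B ∪ C) = 0.50 + 0.45 + 0.65 − 0.15 − 0.30 − 0.30 + 0.10 = 0.95

0.95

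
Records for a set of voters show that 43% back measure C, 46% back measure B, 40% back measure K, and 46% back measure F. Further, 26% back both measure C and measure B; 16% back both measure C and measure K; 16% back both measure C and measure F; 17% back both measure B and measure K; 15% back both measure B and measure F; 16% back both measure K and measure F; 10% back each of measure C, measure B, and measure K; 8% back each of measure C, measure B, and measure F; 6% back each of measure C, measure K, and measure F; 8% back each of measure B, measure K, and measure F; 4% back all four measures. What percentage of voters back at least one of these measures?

By inclusion–exclusion:
P(at least one) = 43 + 46 + 40 + 46 − 26 − 16 − 16 − 17 − 15 − 16 + 10 + 8 + 6 + 8 − 4 = 97%

97%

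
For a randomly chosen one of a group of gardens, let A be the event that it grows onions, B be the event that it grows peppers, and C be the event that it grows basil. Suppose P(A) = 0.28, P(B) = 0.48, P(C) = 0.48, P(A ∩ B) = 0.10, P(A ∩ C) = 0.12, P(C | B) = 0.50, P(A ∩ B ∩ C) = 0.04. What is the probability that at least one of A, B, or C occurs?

0.82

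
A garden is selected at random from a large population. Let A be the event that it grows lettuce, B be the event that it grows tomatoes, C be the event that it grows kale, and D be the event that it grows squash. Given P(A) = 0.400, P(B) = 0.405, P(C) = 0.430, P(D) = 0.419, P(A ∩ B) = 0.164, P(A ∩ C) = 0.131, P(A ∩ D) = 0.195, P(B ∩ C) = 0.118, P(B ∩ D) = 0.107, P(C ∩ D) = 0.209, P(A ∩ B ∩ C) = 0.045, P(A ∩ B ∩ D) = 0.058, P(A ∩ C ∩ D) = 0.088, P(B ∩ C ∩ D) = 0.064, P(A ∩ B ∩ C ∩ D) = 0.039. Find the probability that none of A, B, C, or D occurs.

Using inclusion–exclusion:
P(A ∪ B ∪ C ∪ D) = 0.400 + 0.405 + 0.430 + 0.419 − 0.164 − 0.131 − 0.195 − 0.118 − 0.107 − 0.209 + 0.045 + 0.058 + 0.088 + 0.064 − 0.039 = 0.946
P(none) = 1 − 0.946 = 0.054

0.054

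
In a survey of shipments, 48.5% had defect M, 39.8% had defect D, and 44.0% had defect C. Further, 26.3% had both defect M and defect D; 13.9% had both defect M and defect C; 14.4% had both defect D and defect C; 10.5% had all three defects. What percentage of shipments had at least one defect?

88.2%

P(≥1) = 48.5 + 39.8 + 44.0 − 26.3 − 13.9 − 14.4 + 10.5 = 88.2%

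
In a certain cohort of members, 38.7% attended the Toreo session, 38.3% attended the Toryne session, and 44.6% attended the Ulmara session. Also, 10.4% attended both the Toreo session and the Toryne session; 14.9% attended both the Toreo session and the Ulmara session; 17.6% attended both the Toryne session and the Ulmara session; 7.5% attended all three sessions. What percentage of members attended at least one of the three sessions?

By inclusion-exclusion,
P(union) = 38.7 + 38.3 + 44.6 − 10.4 − 14.9 − 17.6 + 7.5 = 86.2%

86.2%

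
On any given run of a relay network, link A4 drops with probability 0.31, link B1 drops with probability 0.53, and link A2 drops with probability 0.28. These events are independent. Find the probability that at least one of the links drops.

P(none) = (1 − 0.31) × (1 − 0.53) × (1 − 0.28) = 0.69 × 0.47 × 0.72 = 0.233496
P(at least one) = 1 − 0.233496 = 0.766504

0.766504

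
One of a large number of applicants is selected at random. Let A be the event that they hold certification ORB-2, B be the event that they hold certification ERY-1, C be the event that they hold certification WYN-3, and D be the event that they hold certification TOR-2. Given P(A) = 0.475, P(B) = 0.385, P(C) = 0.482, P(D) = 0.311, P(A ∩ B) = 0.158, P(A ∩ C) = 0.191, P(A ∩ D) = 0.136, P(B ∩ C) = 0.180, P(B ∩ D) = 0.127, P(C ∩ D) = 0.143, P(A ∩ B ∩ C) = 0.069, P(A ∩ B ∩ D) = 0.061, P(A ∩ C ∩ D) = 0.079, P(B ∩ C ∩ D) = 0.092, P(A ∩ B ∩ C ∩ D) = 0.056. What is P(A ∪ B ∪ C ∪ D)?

P(A ∪ B ∪ C ∪ D) = 0.475 + 0.385 + 0.482 + 0.311 − 0.158 − 0.191 − 0.136 − 0.180 − 0.127 − 0.143 + 0.069 + 0.061 + 0.079 + 0.092 − 0.056 = 0.963

0.963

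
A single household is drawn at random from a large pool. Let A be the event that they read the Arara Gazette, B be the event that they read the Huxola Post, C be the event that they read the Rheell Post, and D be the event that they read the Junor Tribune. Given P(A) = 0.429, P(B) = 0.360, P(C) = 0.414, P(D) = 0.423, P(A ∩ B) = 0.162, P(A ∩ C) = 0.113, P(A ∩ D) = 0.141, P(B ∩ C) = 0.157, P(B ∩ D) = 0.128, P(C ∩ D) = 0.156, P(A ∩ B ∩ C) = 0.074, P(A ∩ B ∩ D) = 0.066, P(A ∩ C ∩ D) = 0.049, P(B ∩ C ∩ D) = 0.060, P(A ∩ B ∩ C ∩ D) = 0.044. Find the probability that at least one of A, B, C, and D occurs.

Using inclusion–exclusion:
P(A ∪ B ∪ C ∪ D) = 0.429 + 0.360 + 0.414 + 0.423 − 0.162 − 0.113 − 0.141 − 0.157 − 0.128 − 0.156 + 0.074 + 0.066 + 0.049 + 0.060 − 0.044 = 0.974

0.974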